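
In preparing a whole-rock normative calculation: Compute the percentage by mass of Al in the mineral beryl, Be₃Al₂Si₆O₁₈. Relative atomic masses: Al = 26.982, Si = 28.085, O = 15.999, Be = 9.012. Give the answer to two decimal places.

10.04 weight percent

Formula mass = 3*9.012 + 2*26.982 + 6*28.085 + 18*15.999 = 537.492 g/mol, of which 53.964 g is Al.
So Al makes up 53.964/537.492 = 0.1004 of the mass, i.e. 10.04%.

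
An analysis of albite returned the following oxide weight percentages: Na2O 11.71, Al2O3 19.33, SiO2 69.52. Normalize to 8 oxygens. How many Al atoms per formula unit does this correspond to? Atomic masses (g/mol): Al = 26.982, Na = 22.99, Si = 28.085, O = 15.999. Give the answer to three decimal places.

Na2O (M=61.979): mol = 0.18893; Na = 0.37786, O = 0.18893.
Al2O3 (M=101.961): mol = 0.18958; Al = 0.37916, O = 0.56874.
SiO2 (M=60.083): mol = 1.15707; Si = 1.15707, O = 2.31414.
ΣO = 3.07181; factor = 8/ΣO = 2.60433.
Al apfu = 0.37916 × 2.60433 = 0.987.

0.987 Al apfu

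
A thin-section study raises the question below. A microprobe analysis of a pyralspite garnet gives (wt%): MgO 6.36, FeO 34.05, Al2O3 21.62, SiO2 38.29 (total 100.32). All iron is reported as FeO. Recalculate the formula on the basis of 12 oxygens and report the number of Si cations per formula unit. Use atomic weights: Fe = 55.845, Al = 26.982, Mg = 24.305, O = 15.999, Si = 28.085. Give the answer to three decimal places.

3.008 Si apfu

MgO: 6.36/40.304 = 0.15780 mol → 0.15780 mol Mg, 0.15780 mol O.
FeO: 34.05/71.844 = 0.47394 mol → 0.47394 mol Fe, 0.47394 mol O.
Al2O3: 21.62/101.961 = 0.21204 mol → 0.42408 mol Al, 0.63612 mol O.
SiO2: 38.29/60.083 = 0.63729 mol → 0.63729 mol Si, 1.27458 mol O.
Total oxygen = 2.54244 mol. Normalization factor = 12/2.54244 = 4.71988.
Si per 12 O = 0.63729 × 4.71988 = 3.008.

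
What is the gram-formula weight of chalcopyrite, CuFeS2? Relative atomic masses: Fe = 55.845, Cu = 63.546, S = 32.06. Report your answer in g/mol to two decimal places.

183.51 g/mol

Cu: 1 × 63.546 = 63.5460
Fe: 1 × 55.845 = 55.8450
S: 2 × 32.06 = 64.1200
Summing the contributions gives the formula mass.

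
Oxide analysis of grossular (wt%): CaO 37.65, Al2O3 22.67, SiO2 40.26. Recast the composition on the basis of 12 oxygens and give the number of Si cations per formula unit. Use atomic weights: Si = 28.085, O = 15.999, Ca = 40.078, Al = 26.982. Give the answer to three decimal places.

3.002 Si apfu

37.65 wt% CaO ÷ 56.077 g/mol = 0.67140 mol, giving 0.67140 Ca and 0.67140 O.
22.67 wt% Al2O3 ÷ 101.961 g/mol = 0.22234 mol, giving 0.44468 Al and 0.66702 O.
40.26 wt% SiO2 ÷ 60.083 g/mol = 0.67007 mol, giving 0.67007 Si and 1.34014 O.
Oxygen sums to 2.67856; scaling by 12/2.67856 = 4.48002 puts the formula on 12 O.
Si: 0.67007 × 4.48002 = 3.002 atoms per formula unit.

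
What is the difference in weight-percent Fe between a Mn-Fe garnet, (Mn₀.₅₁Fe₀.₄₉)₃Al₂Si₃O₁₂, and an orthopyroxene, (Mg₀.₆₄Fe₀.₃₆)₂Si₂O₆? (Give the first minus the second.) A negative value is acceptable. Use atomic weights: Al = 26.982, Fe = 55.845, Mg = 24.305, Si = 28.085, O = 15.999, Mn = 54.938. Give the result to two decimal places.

M((Mn₀.₅₁Fe₀.₄₉)₃Al₂Si₃O₁₂) = 496.354 g/mol, so wt% Fe = 82.092/496.354 × 100 = 16.54%.
M((Mg₀.₆₄Fe₀.₃₆)₂Si₂O₆) = 223.483 g/mol, so wt% Fe = 40.208/223.483 × 100 = 17.99%.
16.54 − 17.99 = -1.45 pp.

-1.45 percentage points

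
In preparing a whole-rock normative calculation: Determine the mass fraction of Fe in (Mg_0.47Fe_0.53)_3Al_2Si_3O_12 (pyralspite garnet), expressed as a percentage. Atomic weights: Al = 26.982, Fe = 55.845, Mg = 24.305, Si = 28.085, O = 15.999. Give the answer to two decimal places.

Molar mass of (Mg_0.47Fe_0.53)_3Al_2Si_3O_12: 1.41·24.305 + 1.59·55.845 + 2·26.982 + 3·28.085 + 12·15.999 = 453.271 g/mol.
Mass of Fe per formula unit: 1.59 × 55.845 = 88.794 g.
Weight fraction Fe = 88.794 / 453.271 = 0.1959.

19.59 weight percent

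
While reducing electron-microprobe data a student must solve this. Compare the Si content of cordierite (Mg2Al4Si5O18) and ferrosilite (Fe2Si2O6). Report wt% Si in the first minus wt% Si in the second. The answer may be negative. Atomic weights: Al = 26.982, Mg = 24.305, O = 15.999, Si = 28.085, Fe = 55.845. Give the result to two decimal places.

2.72 percentage points

First mineral: 140.425 g Si in 584.945 g formula = 24.01 wt% Si.
Second mineral: 56.170 g Si in 263.854 g formula = 21.29 wt% Si.
24.01% − 21.29% gives a difference of 2.72 percentage points.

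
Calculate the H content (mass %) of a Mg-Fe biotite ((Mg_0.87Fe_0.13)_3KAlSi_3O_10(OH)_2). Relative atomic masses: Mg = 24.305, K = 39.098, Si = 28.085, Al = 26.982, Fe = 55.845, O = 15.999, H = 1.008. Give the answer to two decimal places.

0.47 mass %

Formula mass = 2.61*24.305 + 0.39*55.845 + 1*39.098 + 1*26.982 + 3*28.085 + 12*15.999 + 2*1.008 = 429.555 g/mol, of which 2.016 g is H.
So H makes up 2.016/429.555 = 0.0047 of the mass, i.e. 0.47%.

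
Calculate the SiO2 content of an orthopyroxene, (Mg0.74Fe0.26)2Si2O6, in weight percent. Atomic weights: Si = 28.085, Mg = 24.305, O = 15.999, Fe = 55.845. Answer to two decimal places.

Molar mass of (Mg0.74Fe0.26)2Si2O6 = 1.48*24.305 + 0.52*55.845 + 2*28.085 + 6*15.999 = 217.175 g/mol.
Each formula unit contains 2 Si, equivalent to 2/1 = 2.0000 mol SiO2.
M(SiO2) = 1×28.085 + 2×15.999 = 60.083 g/mol.
Mass of SiO2 per formula unit = 2.0000 × 60.083 = 120.166 g.
SiO2 wt% = 120.166 / 217.175 × 100 = 55.33%.

55.33 wt%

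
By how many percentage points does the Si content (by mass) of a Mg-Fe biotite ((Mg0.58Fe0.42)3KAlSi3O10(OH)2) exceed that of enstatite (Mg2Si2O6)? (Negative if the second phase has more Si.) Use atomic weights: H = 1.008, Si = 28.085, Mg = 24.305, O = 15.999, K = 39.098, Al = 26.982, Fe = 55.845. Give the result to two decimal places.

M((Mg0.58Fe0.42)3KAlSi3O10(OH)2) = 456.994 g/mol, so wt% Si = 84.255/456.994 × 100 = 18.44%.
M(Mg2Si2O6) = 200.774 g/mol, so wt% Si = 56.170/200.774 × 100 = 27.98%.
18.44 − 27.98 = -9.54 pp.

-9.54 percentage points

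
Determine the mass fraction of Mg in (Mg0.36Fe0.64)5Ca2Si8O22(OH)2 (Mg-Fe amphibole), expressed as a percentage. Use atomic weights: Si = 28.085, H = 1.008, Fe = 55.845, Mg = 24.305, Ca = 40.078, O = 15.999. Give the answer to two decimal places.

Molar mass of (Mg0.36Fe0.64)5Ca2Si8O22(OH)2: 1.80·24.305 + 3.20·55.845 + 2·40.078 + 8·28.085 + 24·15.999 + 2·1.008 = 913.281 g/mol.
Mass of Mg per formula unit: 1.80 × 24.305 = 43.749 g.
Weight fraction Mg = 43.749 / 913.281 = 0.0479.

4.79 weight percent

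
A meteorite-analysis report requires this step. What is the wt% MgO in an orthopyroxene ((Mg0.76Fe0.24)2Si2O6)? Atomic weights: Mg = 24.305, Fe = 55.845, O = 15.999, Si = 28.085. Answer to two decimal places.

28.37 wt%

Formula mass = 215.913 g/mol.
1.52 Mg → 1.5200 mol MgO per formula unit; M(MgO) = 40.304, so MgO mass = 61.262 g.
61.262/215.913 × 100 = 28.37 wt%.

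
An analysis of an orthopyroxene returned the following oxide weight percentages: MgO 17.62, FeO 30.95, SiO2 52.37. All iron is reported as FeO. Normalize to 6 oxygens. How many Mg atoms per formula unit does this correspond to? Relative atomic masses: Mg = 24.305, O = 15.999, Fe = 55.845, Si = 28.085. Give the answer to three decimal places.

1.005 Mg apfu

17.62 wt% MgO ÷ 40.304 g/mol = 0.43718 mol, giving 0.43718 Mg and 0.43718 O.
30.95 wt% FeO ÷ 71.844 g/mol = 0.43079 mol, giving 0.43079 Fe and 0.43079 O.
52.37 wt% SiO2 ÷ 60.083 g/mol = 0.87163 mol, giving 0.87163 Si and 1.74326 O.
Oxygen sums to 2.61123; scaling by 6/2.61123 = 2.29777 puts the formula on 6 O.
Mg: 0.43718 × 2.29777 = 1.005 atoms per formula unit.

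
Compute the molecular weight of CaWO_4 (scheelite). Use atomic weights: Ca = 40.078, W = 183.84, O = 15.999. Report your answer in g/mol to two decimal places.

287.91 g/mol

M = 1*40.078 + 1*183.84 + 4*15.999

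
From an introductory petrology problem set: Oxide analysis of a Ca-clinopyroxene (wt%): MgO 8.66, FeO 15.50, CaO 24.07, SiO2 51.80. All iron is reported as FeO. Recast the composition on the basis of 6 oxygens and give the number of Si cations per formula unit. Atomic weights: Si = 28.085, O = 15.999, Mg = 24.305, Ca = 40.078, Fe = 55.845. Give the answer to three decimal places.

2.002 Si apfu

MgO (M=40.304): mol = 0.21487; Mg = 0.21487, O = 0.21487.
FeO (M=71.844): mol = 0.21575; Fe = 0.21575, O = 0.21575.
CaO (M=56.077): mol = 0.42923; Ca = 0.42923, O = 0.42923.
SiO2 (M=60.083): mol = 0.86214; Si = 0.86214, O = 1.72428.
ΣO = 2.58413; factor = 6/ΣO = 2.32186.
Si apfu = 0.86214 × 2.32186 = 2.002.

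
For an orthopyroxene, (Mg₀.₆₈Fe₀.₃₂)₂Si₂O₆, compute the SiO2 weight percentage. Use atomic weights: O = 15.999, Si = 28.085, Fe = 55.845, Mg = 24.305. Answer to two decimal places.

Formula mass = 220.960 g/mol.
2 Si → 2.0000 mol SiO2 per formula unit; M(SiO2) = 60.083, so SiO2 mass = 120.166 g.
120.166/220.960 × 100 = 54.38 wt%.

54.38 wt%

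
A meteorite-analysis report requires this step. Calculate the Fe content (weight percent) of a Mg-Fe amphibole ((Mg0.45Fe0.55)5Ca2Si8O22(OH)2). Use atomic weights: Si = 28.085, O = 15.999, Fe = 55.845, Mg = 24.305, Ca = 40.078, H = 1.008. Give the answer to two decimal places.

17.08 weight percent

M((Mg0.45Fe0.55)5Ca2Si8O22(OH)2) = 899.088 g/mol.
Fe contributes 2.75 × 55.845 = 153.574 g per mole.
153.574/899.088 = 0.1708 → 17.08%.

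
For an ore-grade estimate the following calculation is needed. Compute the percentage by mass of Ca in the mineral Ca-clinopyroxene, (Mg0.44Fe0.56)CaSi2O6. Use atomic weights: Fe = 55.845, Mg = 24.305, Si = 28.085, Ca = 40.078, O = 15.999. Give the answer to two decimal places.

17.11 weight percent

Formula mass = 0.44*24.305 + 0.56*55.845 + 1*40.078 + 2*28.085 + 6*15.999 = 234.209 g/mol, of which 40.078 g is Ca.
So Ca makes up 40.078/234.209 = 0.1711 of the mass, i.e. 17.11%.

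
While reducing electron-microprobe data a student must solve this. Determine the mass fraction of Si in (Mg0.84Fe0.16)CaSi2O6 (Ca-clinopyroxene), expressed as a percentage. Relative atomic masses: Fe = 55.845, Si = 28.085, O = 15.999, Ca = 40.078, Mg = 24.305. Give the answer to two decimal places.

25.35 wt%

M((Mg0.84Fe0.16)CaSi2O6) = 221.593 g/mol.
Si contributes 2 × 28.085 = 56.170 g per mole.
56.170/221.593 = 0.2535 → 25.35%.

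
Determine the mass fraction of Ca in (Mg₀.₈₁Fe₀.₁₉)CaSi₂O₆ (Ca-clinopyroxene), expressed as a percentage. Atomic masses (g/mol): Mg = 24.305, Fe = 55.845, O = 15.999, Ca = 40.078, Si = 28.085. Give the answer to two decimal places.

18.01 wt%

Molar mass of (Mg₀.₈₁Fe₀.₁₉)CaSi₂O₆: 0.81·24.305 + 0.19·55.845 + 1·40.078 + 2·28.085 + 6·15.999 = 222.540 g/mol.
Mass of Ca per formula unit: 1 × 40.078 = 40.078 g.
Weight fraction Ca = 40.078 / 222.540 = 0.1801.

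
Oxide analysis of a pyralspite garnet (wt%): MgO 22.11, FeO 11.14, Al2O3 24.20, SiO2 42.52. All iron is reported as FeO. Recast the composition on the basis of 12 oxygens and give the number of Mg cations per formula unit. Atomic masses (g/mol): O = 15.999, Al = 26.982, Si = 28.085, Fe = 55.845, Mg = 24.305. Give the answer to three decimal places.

2.325 Mg apfu

MgO: 22.11/40.304 = 0.54858 mol → 0.54858 mol Mg, 0.54858 mol O.
FeO: 11.14/71.844 = 0.15506 mol → 0.15506 mol Fe, 0.15506 mol O.
Al2O3: 24.20/101.961 = 0.23735 mol → 0.47470 mol Al, 0.71205 mol O.
SiO2: 42.52/60.083 = 0.70769 mol → 0.70769 mol Si, 1.41538 mol O.
Total oxygen = 2.83107 mol. Normalization factor = 12/2.83107 = 4.23868.
Mg per 12 O = 0.54858 × 4.23868 = 2.325.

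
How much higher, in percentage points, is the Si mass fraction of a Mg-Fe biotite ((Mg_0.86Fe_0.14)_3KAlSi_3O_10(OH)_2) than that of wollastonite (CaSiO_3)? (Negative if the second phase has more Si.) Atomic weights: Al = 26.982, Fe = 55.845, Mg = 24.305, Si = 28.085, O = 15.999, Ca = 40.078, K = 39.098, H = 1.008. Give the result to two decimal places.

Si in (Mg_0.86Fe_0.14)_3KAlSi_3O_10(OH)_2: molar mass 430.501 g/mol; 3×28.085 = 84.255 g → 19.57 wt%.
Si in CaSiO_3: molar mass 116.160 g/mol; 1×28.085 = 28.085 g → 24.18 wt%.
Difference = 19.57 − 24.18 = -4.61 percentage points.

-4.61 percentage points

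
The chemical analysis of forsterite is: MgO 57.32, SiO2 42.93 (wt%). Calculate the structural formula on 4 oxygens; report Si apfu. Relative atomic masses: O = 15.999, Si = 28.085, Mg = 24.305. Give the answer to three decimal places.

1.002 Si apfu

57.32 wt% MgO ÷ 40.304 g/mol = 1.42219 mol, giving 1.42219 Mg and 1.42219 O.
42.93 wt% SiO2 ÷ 60.083 g/mol = 0.71451 mol, giving 0.71451 Si and 1.42902 O.
Oxygen sums to 2.85121; scaling by 4/2.85121 = 1.40291 puts the formula on 4 O.
Si: 0.71451 × 1.40291 = 1.002 atoms per formula unit.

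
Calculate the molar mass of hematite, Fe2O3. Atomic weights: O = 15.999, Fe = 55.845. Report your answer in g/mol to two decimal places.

M = 2(55.845) + 3(15.999)

159.69 g/mol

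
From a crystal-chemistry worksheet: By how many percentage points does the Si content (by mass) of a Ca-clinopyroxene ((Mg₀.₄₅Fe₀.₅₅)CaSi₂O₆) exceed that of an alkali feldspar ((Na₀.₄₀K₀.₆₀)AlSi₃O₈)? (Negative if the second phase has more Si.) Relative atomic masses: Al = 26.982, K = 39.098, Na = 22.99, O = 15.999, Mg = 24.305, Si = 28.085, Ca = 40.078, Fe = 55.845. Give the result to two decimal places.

Si in (Mg₀.₄₅Fe₀.₅₅)CaSi₂O₆: molar mass 233.894 g/mol; 2×28.085 = 56.170 g → 24.02 wt%.
Si in (Na₀.₄₀K₀.₆₀)AlSi₃O₈: molar mass 271.884 g/mol; 3×28.085 = 84.255 g → 30.99 wt%.
Difference = 24.02 − 30.99 = -6.97 percentage points.

-6.97 percentage points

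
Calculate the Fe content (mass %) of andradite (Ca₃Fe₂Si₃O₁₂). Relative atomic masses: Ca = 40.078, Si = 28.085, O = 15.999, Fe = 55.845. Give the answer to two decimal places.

21.98 mass %

M(Ca₃Fe₂Si₃O₁₂) = 508.167 g/mol.
Fe contributes 2 × 55.845 = 111.690 g per mole.
111.690/508.167 = 0.2198 → 21.98%.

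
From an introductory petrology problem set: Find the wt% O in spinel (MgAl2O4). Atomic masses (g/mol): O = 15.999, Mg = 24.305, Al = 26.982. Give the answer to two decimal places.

44.98 weight percent

M(MgAl2O4) = 142.265 g/mol.
O contributes 4 × 15.999 = 63.996 g per mole.
63.996/142.265 = 0.4498 → 44.98%.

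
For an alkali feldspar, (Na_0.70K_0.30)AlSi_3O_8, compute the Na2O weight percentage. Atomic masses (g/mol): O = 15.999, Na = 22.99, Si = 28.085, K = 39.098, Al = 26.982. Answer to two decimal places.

8.12 wt%

M((Na_0.70K_0.30)AlSi_3O_8) = 267.051 g/mol; M(Na2O) = 61.979 g/mol.
Moles Na2O per formula unit = 0.70 Na ÷ 2 = 0.3500.
Na2O fraction = (0.3500 × 61.979) / 267.051 = 21.693/267.051 = 0.0812.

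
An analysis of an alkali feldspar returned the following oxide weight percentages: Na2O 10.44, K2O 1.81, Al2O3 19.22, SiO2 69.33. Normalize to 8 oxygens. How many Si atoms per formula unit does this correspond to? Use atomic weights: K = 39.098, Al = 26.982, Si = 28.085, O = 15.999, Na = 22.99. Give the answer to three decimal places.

10.44 wt% Na2O ÷ 61.979 g/mol = 0.16844 mol, giving 0.33688 Na and 0.16844 O.
1.81 wt% K2O ÷ 94.195 g/mol = 0.01922 mol, giving 0.03844 K and 0.01922 O.
19.22 wt% Al2O3 ÷ 101.961 g/mol = 0.18850 mol, giving 0.37700 Al and 0.56550 O.
69.33 wt% SiO2 ÷ 60.083 g/mol = 1.15390 mol, giving 1.15390 Si and 2.30780 O.
Oxygen sums to 3.06096; scaling by 8/3.06096 = 2.61356 puts the formula on 8 O.
Si: 1.15390 × 2.61356 = 3.016 atoms per formula unit.

3.016 Si apfu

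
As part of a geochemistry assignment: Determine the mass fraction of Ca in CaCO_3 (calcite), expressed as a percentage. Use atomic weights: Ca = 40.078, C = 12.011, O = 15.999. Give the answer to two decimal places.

40.04 weight percent

M(CaCO_3) = 100.086 g/mol.
Ca contributes 1 × 40.078 = 40.078 g per mole.
40.078/100.086 = 0.4004 → 40.04%.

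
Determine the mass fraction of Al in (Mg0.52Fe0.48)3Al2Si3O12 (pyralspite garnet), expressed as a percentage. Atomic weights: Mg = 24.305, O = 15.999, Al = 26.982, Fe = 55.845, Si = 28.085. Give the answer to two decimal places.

12.03 weight percent

M((Mg0.52Fe0.48)3Al2Si3O12) = 448.540 g/mol.
Al contributes 2 × 26.982 = 53.964 g per mole.
53.964/448.540 = 0.1203 → 12.03%.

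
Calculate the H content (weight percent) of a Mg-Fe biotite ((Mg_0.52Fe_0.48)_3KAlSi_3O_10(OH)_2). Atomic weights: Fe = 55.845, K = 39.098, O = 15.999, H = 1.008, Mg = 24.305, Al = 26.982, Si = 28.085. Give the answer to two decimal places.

0.44 weight percent

Formula mass = 1.56×24.305 + 1.44×55.845 + 1×39.098 + 1×26.982 + 3×28.085 + 12×15.999 + 2×1.008 = 462.672 g/mol, of which 2.016 g is H.
So H makes up 2.016/462.672 = 0.0044 of the mass, i.e. 0.44%.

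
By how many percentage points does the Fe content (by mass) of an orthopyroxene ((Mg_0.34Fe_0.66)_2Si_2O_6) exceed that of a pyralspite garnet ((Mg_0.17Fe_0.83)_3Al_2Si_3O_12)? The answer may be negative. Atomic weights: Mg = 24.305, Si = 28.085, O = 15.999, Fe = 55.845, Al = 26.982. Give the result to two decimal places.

1.54 percentage points

First mineral: 73.715 g Fe in 242.407 g formula = 30.41 wt% Fe.
Second mineral: 139.054 g Fe in 481.657 g formula = 28.87 wt% Fe.
30.41% − 28.87% gives a difference of 1.54 percentage points.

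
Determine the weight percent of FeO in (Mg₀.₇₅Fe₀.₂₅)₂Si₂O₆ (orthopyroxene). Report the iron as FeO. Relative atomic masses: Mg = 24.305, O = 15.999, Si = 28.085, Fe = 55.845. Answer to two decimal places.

Formula mass = 216.544 g/mol.
0.50 Fe → 0.5000 mol FeO per formula unit; M(FeO) = 71.844, so FeO mass = 35.922 g.
35.922/216.544 × 100 = 16.59 wt%.

16.59 wt%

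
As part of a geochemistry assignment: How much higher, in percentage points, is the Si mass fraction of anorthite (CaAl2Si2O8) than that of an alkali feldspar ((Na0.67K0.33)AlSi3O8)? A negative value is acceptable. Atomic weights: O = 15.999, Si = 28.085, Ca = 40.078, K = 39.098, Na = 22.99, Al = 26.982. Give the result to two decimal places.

-11.30 percentage points

Si in CaAl2Si2O8: molar mass 278.204 g/mol; 2×28.085 = 56.170 g → 20.19 wt%.
Si in (Na0.67K0.33)AlSi3O8: molar mass 267.535 g/mol; 3×28.085 = 84.255 g → 31.49 wt%.
Difference = 20.19 − 31.49 = -11.30 percentage points.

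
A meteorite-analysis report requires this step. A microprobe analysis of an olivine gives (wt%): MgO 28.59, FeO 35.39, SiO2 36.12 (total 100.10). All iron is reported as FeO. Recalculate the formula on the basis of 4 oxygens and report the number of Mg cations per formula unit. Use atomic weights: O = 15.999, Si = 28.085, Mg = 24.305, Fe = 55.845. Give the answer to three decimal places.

MgO (M=40.304): mol = 0.70936; Mg = 0.70936, O = 0.70936.
FeO (M=71.844): mol = 0.49260; Fe = 0.49260, O = 0.49260.
SiO2 (M=60.083): mol = 0.60117; Si = 0.60117, O = 1.20234.
ΣO = 2.40430; factor = 4/ΣO = 1.66369.
Mg apfu = 0.70936 × 1.66369 = 1.180.

1.180 Mg apfu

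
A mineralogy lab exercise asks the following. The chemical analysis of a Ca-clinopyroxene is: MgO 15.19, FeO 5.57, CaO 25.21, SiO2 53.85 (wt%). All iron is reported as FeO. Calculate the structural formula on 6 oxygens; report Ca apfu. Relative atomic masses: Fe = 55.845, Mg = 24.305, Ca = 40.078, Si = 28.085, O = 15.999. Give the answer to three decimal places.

MgO: 15.19/40.304 = 0.37689 mol → 0.37689 mol Mg, 0.37689 mol O.
FeO: 5.57/71.844 = 0.07753 mol → 0.07753 mol Fe, 0.07753 mol O.
CaO: 25.21/56.077 = 0.44956 mol → 0.44956 mol Ca, 0.44956 mol O.
SiO2: 53.85/60.083 = 0.89626 mol → 0.89626 mol Si, 1.79252 mol O.
Total oxygen = 2.69650 mol. Normalization factor = 6/2.69650 = 2.22511.
Ca per 6 O = 0.44956 × 2.22511 = 1.000.

1.000 Ca apfu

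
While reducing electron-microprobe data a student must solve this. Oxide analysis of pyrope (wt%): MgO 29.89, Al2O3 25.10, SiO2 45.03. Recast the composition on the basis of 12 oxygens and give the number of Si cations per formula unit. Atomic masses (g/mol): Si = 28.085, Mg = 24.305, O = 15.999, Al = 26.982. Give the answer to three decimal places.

3.019 Si apfu

29.89 wt% MgO ÷ 40.304 g/mol = 0.74161 mol, giving 0.74161 Mg and 0.74161 O.
25.10 wt% Al2O3 ÷ 101.961 g/mol = 0.24617 mol, giving 0.49234 Al and 0.73851 O.
45.03 wt% SiO2 ÷ 60.083 g/mol = 0.74946 mol, giving 0.74946 Si and 1.49892 O.
Oxygen sums to 2.97904; scaling by 12/2.97904 = 4.02814 puts the formula on 12 O.
Si: 0.74946 × 4.02814 = 3.019 atoms per formula unit.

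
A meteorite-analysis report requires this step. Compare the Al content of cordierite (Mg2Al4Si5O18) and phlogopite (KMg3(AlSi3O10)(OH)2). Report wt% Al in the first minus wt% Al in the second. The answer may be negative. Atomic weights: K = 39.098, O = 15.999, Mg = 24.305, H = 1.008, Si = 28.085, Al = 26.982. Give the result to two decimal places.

First mineral: 107.928 g Al in 584.945 g formula = 18.45 wt% Al.
Second mineral: 26.982 g Al in 417.254 g formula = 6.47 wt% Al.
18.45% − 6.47% gives a difference of 11.98 percentage points.

11.98 percentage points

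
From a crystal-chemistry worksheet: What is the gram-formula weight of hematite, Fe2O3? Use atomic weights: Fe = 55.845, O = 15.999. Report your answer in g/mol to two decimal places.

159.69 g/mol

The formula mass is the sum 2×55.845 + 3×15.999.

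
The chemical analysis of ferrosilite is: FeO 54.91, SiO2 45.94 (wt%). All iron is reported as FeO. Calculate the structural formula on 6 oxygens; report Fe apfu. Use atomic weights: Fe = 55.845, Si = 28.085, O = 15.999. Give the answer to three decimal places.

54.91 wt% FeO ÷ 71.844 g/mol = 0.76429 mol, giving 0.76429 Fe and 0.76429 O.
45.94 wt% SiO2 ÷ 60.083 g/mol = 0.76461 mol, giving 0.76461 Si and 1.52922 O.
Oxygen sums to 2.29351; scaling by 6/2.29351 = 2.61608 puts the formula on 6 O.
Fe: 0.76429 × 2.61608 = 1.999 atoms per formula unit.

1.999 Fe apfu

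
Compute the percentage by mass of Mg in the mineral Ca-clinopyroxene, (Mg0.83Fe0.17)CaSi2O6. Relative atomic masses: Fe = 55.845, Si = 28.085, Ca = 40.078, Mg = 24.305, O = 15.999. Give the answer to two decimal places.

Molar mass of (Mg0.83Fe0.17)CaSi2O6: 0.83*24.305 + 0.17*55.845 + 1*40.078 + 2*28.085 + 6*15.999 = 221.909 g/mol.
Mass of Mg per formula unit: 0.83 × 24.305 = 20.173 g.
Weight fraction Mg = 20.173 / 221.909 = 0.0909.

9.09 weight percent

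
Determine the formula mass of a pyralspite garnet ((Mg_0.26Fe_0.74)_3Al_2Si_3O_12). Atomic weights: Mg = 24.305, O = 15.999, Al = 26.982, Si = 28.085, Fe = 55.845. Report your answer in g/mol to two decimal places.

473.14 g/mol

M = 0.78·24.305 + 2.22·55.845 + 2·26.982 + 3·28.085 + 12·15.999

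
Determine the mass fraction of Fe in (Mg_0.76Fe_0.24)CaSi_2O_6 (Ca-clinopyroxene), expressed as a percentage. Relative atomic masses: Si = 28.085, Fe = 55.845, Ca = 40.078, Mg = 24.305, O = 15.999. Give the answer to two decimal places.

5.98 mass %

M((Mg_0.76Fe_0.24)CaSi_2O_6) = 224.117 g/mol.
Fe contributes 0.24 × 55.845 = 13.403 g per mole.
13.403/224.117 = 0.0598 → 5.98%.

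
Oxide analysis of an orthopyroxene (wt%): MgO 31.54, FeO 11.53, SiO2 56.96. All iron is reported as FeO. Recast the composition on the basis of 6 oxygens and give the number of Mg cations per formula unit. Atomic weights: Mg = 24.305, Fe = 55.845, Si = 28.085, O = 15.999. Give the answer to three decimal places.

MgO: 31.54/40.304 = 0.78255 mol → 0.78255 mol Mg, 0.78255 mol O.
FeO: 11.53/71.844 = 0.16049 mol → 0.16049 mol Fe, 0.16049 mol O.
SiO2: 56.96/60.083 = 0.94802 mol → 0.94802 mol Si, 1.89604 mol O.
Total oxygen = 2.83908 mol. Normalization factor = 6/2.83908 = 2.11336.
Mg per 6 O = 0.78255 × 2.11336 = 1.654.

1.654 Mg apfu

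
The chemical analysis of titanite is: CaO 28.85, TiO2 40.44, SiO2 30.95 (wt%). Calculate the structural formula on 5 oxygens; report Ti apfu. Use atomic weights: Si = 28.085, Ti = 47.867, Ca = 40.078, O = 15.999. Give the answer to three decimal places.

0.990 Ti apfu

CaO: 28.85/56.077 = 0.51447 mol → 0.51447 mol Ca, 0.51447 mol O.
TiO2: 40.44/79.865 = 0.50635 mol → 0.50635 mol Ti, 1.01270 mol O.
SiO2: 30.95/60.083 = 0.51512 mol → 0.51512 mol Si, 1.03024 mol O.
Total oxygen = 2.55741 mol. Normalization factor = 5/2.55741 = 1.95510.
Ti per 5 O = 0.50635 × 1.95510 = 0.990.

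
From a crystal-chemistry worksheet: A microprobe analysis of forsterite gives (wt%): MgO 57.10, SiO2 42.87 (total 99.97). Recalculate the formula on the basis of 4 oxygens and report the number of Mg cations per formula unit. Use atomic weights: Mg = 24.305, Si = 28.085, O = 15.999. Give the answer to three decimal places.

1.993 Mg apfu

MgO: 57.10/40.304 = 1.41673 mol → 1.41673 mol Mg, 1.41673 mol O.
SiO2: 42.87/60.083 = 0.71351 mol → 0.71351 mol Si, 1.42702 mol O.
Total oxygen = 2.84375 mol. Normalization factor = 4/2.84375 = 1.40659.
Mg per 4 O = 1.41673 × 1.40659 = 1.993.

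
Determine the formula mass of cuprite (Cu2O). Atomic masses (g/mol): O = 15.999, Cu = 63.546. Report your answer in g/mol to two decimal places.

143.09 g/mol

Cu: 2 × 63.546 = 127.0920
O: 1 × 15.999 = 15.9990
Summing the contributions gives the formula mass.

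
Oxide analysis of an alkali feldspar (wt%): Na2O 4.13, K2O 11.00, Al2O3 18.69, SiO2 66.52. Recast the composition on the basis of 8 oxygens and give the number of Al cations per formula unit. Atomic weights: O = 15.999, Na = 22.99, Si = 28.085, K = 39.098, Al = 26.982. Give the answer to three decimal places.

0.995 Al apfu

4.13 wt% Na2O ÷ 61.979 g/mol = 0.06664 mol, giving 0.13328 Na and 0.06664 O.
11.00 wt% K2O ÷ 94.195 g/mol = 0.11678 mol, giving 0.23356 K and 0.11678 O.
18.69 wt% Al2O3 ÷ 101.961 g/mol = 0.18331 mol, giving 0.36662 Al and 0.54993 O.
66.52 wt% SiO2 ÷ 60.083 g/mol = 1.10714 mol, giving 1.10714 Si and 2.21428 O.
Oxygen sums to 2.94763; scaling by 8/2.94763 = 2.71404 puts the formula on 8 O.
Al: 0.36662 × 2.71404 = 0.995 atoms per formula unit.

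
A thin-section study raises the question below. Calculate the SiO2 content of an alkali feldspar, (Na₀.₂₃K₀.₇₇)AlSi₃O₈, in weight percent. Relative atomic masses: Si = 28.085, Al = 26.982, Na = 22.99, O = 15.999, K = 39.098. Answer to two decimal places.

65.64 wt%

M((Na₀.₂₃K₀.₇₇)AlSi₃O₈) = 274.622 g/mol; M(SiO2) = 60.083 g/mol.
Moles SiO2 per formula unit = 3 Si ÷ 1 = 3.0000.
SiO2 fraction = (3.0000 × 60.083) / 274.622 = 180.249/274.622 = 0.6564.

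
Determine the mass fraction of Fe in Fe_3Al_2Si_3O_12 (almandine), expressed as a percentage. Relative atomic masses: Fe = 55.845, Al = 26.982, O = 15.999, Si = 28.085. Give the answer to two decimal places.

33.66 wt%

M(Fe_3Al_2Si_3O_12) = 497.742 g/mol.
Fe contributes 3 × 55.845 = 167.535 g per mole.
167.535/497.742 = 0.3366 → 33.66%.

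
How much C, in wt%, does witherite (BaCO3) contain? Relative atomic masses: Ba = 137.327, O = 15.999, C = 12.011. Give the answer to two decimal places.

6.09 wt%

Molar mass of BaCO3: 1·137.327 + 1·12.011 + 3·15.999 = 197.335 g/mol.
Mass of C per formula unit: 1 × 12.011 = 12.011 g.
Weight fraction C = 12.011 / 197.335 = 0.0609.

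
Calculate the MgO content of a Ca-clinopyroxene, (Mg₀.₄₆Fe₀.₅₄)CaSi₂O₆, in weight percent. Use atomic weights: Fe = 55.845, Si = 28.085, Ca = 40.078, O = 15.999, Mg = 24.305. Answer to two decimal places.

Formula mass = 233.579 g/mol.
0.46 Mg → 0.4600 mol MgO per formula unit; M(MgO) = 40.304, so MgO mass = 18.540 g.
18.540/233.579 × 100 = 7.94 wt%.

7.94 wt%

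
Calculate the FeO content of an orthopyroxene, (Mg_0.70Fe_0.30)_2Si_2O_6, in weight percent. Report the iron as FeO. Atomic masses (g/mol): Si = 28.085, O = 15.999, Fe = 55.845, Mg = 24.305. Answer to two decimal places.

19.62 wt%

Molar mass of (Mg_0.70Fe_0.30)_2Si_2O_6 = 1.40·24.305 + 0.60·55.845 + 2·28.085 + 6·15.999 = 219.698 g/mol.
Each formula unit contains 0.60 Fe, equivalent to 0.60/1 = 0.6000 mol FeO.
M(FeO) = 1×55.845 + 1×15.999 = 71.844 g/mol.
Mass of FeO per formula unit = 0.6000 × 71.844 = 43.106 g.
FeO wt% = 43.106 / 219.698 × 100 = 19.62%.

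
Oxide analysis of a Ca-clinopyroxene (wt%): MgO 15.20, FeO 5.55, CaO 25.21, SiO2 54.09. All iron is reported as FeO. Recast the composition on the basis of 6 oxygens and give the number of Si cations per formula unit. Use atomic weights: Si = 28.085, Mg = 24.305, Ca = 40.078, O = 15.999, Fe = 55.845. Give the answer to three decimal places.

1.997 Si apfu

15.20 wt% MgO ÷ 40.304 g/mol = 0.37713 mol, giving 0.37713 Mg and 0.37713 O.
5.55 wt% FeO ÷ 71.844 g/mol = 0.07725 mol, giving 0.07725 Fe and 0.07725 O.
25.21 wt% CaO ÷ 56.077 g/mol = 0.44956 mol, giving 0.44956 Ca and 0.44956 O.
54.09 wt% SiO2 ÷ 60.083 g/mol = 0.90025 mol, giving 0.90025 Si and 1.80050 O.
Oxygen sums to 2.70444; scaling by 6/2.70444 = 2.21857 puts the formula on 6 O.
Si: 0.90025 × 2.21857 = 1.997 atoms per formula unit.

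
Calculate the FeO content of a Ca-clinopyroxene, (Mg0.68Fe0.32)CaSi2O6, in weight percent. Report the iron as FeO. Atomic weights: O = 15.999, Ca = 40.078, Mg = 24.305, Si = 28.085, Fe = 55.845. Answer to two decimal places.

10.14 wt%

Formula mass = 226.640 g/mol.
0.32 Fe → 0.3200 mol FeO per formula unit; M(FeO) = 71.844, so FeO mass = 22.990 g.
22.990/226.640 × 100 = 10.14 wt%.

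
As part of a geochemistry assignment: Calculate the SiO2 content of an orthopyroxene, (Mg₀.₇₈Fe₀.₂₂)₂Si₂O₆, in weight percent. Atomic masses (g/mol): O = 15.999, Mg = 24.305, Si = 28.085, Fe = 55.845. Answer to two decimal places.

M((Mg₀.₇₈Fe₀.₂₂)₂Si₂O₆) = 214.652 g/mol; M(SiO2) = 60.083 g/mol.
Moles SiO2 per formula unit = 2 Si ÷ 1 = 2.0000.
SiO2 fraction = (2.0000 × 60.083) / 214.652 = 120.166/214.652 = 0.5598.

55.98 wt%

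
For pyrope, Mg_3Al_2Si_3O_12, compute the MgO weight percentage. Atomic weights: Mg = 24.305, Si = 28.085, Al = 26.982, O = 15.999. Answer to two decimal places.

Molar mass of Mg_3Al_2Si_3O_12 = 3×24.305 + 2×26.982 + 3×28.085 + 12×15.999 = 403.122 g/mol.
Each formula unit contains 3 Mg, equivalent to 3/1 = 3.0000 mol MgO.
M(MgO) = 1×24.305 + 1×15.999 = 40.304 g/mol.
Mass of MgO per formula unit = 3.0000 × 40.304 = 120.912 g.
MgO wt% = 120.912 / 403.122 × 100 = 29.99%.

29.99 wt%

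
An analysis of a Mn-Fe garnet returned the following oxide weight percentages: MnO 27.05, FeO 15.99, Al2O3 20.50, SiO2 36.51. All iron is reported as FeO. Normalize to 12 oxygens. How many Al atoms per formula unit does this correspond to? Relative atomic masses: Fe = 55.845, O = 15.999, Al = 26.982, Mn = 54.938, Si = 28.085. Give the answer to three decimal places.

MnO: 27.05/70.937 = 0.38132 mol → 0.38132 mol Mn, 0.38132 mol O.
FeO: 15.99/71.844 = 0.22257 mol → 0.22257 mol Fe, 0.22257 mol O.
Al2O3: 20.50/101.961 = 0.20106 mol → 0.40212 mol Al, 0.60318 mol O.
SiO2: 36.51/60.083 = 0.60766 mol → 0.60766 mol Si, 1.21532 mol O.
Total oxygen = 2.42239 mol. Normalization factor = 12/2.42239 = 4.95379.
Al per 12 O = 0.40212 × 4.95379 = 1.992.

1.992 Al apfu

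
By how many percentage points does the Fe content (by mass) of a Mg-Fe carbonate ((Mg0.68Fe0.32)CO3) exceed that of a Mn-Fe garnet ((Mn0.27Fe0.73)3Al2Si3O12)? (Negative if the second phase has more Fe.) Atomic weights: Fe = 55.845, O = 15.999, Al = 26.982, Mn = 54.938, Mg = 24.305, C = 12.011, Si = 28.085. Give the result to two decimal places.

-5.68 percentage points

Fe in (Mg0.68Fe0.32)CO3: molar mass 94.406 g/mol; 0.32×55.845 = 17.870 g → 18.93 wt%.
Fe in (Mn0.27Fe0.73)3Al2Si3O12: molar mass 497.007 g/mol; 2.19×55.845 = 122.301 g → 24.61 wt%.
Difference = 18.93 − 24.61 = -5.68 percentage points.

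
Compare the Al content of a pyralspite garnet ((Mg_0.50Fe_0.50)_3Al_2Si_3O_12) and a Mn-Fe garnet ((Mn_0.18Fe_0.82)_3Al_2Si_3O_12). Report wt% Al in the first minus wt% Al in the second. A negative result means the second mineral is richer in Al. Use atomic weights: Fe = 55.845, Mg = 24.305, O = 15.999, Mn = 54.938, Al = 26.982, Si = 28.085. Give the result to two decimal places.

1.13 percentage points

Al in (Mg_0.50Fe_0.50)_3Al_2Si_3O_12: molar mass 450.432 g/mol; 2×26.982 = 53.964 g → 11.98 wt%.
Al in (Mn_0.18Fe_0.82)_3Al_2Si_3O_12: molar mass 497.252 g/mol; 2×26.982 = 53.964 g → 10.85 wt%.
Difference = 11.98 − 10.85 = 1.13 percentage points.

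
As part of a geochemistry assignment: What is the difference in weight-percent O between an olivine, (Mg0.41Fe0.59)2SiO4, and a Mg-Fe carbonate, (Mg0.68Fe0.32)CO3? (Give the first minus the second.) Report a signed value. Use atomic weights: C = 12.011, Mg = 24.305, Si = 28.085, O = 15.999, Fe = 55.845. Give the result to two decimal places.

-14.87 percentage points

O in (Mg0.41Fe0.59)2SiO4: molar mass 177.908 g/mol; 4×15.999 = 63.996 g → 35.97 wt%.
O in (Mg0.68Fe0.32)CO3: molar mass 94.406 g/mol; 3×15.999 = 47.997 g → 50.84 wt%.
Difference = 35.97 − 50.84 = -14.87 percentage points.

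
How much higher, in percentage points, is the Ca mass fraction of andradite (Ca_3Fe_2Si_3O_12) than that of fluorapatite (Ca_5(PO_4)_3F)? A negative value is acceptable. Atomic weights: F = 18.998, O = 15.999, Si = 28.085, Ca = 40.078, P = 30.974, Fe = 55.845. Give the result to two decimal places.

-16.08 percentage points

First mineral: 120.234 g Ca in 508.167 g formula = 23.66 wt% Ca.
Second mineral: 200.390 g Ca in 504.298 g formula = 39.74 wt% Ca.
23.66% − 39.74% gives a difference of -16.08 percentage points.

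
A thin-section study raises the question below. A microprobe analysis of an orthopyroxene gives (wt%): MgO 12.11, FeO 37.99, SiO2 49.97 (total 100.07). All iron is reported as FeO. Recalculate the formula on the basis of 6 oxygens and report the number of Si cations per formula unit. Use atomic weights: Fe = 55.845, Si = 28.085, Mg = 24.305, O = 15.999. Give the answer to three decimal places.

2.002 Si apfu

MgO (M=40.304): mol = 0.30047; Mg = 0.30047, O = 0.30047.
FeO (M=71.844): mol = 0.52878; Fe = 0.52878, O = 0.52878.
SiO2 (M=60.083): mol = 0.83168; Si = 0.83168, O = 1.66336.
ΣO = 2.49261; factor = 6/ΣO = 2.40712.
Si apfu = 0.83168 × 2.40712 = 2.002.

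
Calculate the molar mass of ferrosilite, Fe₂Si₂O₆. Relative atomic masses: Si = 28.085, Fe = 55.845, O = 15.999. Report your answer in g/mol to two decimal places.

Fe: 2 × 55.845 = 111.6900
Si: 2 × 28.085 = 56.1700
O: 6 × 15.999 = 95.9940
Summing the contributions gives the formula mass.

263.85 g/mol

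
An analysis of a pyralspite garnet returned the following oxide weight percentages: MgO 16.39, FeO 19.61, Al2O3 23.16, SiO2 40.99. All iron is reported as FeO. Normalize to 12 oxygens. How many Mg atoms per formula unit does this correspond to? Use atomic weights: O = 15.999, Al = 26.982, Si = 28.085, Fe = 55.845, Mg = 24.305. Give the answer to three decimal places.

1.790 Mg apfu

16.39 wt% MgO ÷ 40.304 g/mol = 0.40666 mol, giving 0.40666 Mg and 0.40666 O.
19.61 wt% FeO ÷ 71.844 g/mol = 0.27295 mol, giving 0.27295 Fe and 0.27295 O.
23.16 wt% Al2O3 ÷ 101.961 g/mol = 0.22715 mol, giving 0.45430 Al and 0.68145 O.
40.99 wt% SiO2 ÷ 60.083 g/mol = 0.68222 mol, giving 0.68222 Si and 1.36444 O.
Oxygen sums to 2.72550; scaling by 12/2.72550 = 4.40286 puts the formula on 12 O.
Mg: 0.40666 × 4.40286 = 1.790 atoms per formula unit.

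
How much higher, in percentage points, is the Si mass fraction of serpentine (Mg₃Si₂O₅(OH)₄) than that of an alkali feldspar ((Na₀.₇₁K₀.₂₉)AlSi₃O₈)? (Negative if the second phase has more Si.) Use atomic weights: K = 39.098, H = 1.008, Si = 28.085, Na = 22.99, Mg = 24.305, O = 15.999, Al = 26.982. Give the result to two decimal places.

-11.30 percentage points

Si in Mg₃Si₂O₅(OH)₄: molar mass 277.108 g/mol; 2×28.085 = 56.170 g → 20.27 wt%.
Si in (Na₀.₇₁K₀.₂₉)AlSi₃O₈: molar mass 266.890 g/mol; 3×28.085 = 84.255 g → 31.57 wt%.
Difference = 20.27 − 31.57 = -11.30 percentage points.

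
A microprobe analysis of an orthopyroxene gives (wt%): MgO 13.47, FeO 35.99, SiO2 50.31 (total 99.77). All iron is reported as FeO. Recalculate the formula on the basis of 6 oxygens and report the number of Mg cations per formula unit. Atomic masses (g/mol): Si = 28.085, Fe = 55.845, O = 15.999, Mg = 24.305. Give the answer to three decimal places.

13.47 wt% MgO ÷ 40.304 g/mol = 0.33421 mol, giving 0.33421 Mg and 0.33421 O.
35.99 wt% FeO ÷ 71.844 g/mol = 0.50095 mol, giving 0.50095 Fe and 0.50095 O.
50.31 wt% SiO2 ÷ 60.083 g/mol = 0.83734 mol, giving 0.83734 Si and 1.67468 O.
Oxygen sums to 2.50984; scaling by 6/2.50984 = 2.39059 puts the formula on 6 O.
Mg: 0.33421 × 2.39059 = 0.799 atoms per formula unit.

0.799 Mg apfu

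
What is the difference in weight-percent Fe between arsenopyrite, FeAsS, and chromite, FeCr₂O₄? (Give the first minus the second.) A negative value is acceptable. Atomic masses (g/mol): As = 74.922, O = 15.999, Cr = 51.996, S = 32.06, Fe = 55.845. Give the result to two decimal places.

First mineral: 55.845 g Fe in 162.827 g formula = 34.30 wt% Fe.
Second mineral: 55.845 g Fe in 223.833 g formula = 24.95 wt% Fe.
34.30% − 24.95% gives a difference of 9.35 percentage points.

9.35 percentage points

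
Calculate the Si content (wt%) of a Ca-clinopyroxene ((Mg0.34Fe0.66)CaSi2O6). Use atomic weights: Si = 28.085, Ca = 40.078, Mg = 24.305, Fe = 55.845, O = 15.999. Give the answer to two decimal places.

Molar mass of (Mg0.34Fe0.66)CaSi2O6: 0.34×24.305 + 0.66×55.845 + 1×40.078 + 2×28.085 + 6×15.999 = 237.363 g/mol.
Mass of Si per formula unit: 2 × 28.085 = 56.170 g.
Weight fraction Si = 56.170 / 237.363 = 0.2366.

23.66 wt%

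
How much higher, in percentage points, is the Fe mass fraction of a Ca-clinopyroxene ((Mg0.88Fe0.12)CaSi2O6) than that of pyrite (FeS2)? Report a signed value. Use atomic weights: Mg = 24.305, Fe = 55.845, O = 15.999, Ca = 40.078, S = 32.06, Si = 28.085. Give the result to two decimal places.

First mineral: 6.701 g Fe in 220.332 g formula = 3.04 wt% Fe.
Second mineral: 55.845 g Fe in 119.965 g formula = 46.55 wt% Fe.
3.04% − 46.55% gives a difference of -43.51 percentage points.

-43.51 percentage points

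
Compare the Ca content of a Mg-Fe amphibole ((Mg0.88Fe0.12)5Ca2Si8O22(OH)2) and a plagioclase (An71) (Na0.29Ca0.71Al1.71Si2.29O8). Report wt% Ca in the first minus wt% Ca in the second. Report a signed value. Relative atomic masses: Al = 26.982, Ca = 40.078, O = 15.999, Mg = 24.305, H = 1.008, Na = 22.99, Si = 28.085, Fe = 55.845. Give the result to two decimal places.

-0.76 percentage points

First mineral: 80.156 g Ca in 831.277 g formula = 9.64 wt% Ca.
Second mineral: 28.455 g Ca in 273.568 g formula = 10.40 wt% Ca.
9.64% − 10.40% gives a difference of -0.76 percentage points.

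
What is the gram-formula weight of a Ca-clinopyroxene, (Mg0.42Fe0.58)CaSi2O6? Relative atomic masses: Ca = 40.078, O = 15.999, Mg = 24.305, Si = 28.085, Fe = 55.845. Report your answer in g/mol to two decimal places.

234.84 g/mol

M = 0.42*24.305 + 0.58*55.845 + 1*40.078 + 2*28.085 + 6*15.999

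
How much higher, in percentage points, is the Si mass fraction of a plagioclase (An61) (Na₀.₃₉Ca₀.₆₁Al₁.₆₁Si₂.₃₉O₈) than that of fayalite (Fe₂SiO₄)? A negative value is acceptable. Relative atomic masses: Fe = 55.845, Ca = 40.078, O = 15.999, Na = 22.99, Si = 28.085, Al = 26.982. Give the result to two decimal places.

M(Na₀.₃₉Ca₀.₆₁Al₁.₆₁Si₂.₃₉O₈) = 271.970 g/mol, so wt% Si = 67.123/271.970 × 100 = 24.68%.
M(Fe₂SiO₄) = 203.771 g/mol, so wt% Si = 28.085/203.771 × 100 = 13.78%.
24.68 − 13.78 = 10.90 pp.

10.90 percentage points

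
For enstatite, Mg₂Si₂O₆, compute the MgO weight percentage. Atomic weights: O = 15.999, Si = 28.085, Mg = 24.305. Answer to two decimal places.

40.15 wt%

Molar mass of Mg₂Si₂O₆ = 2*24.305 + 2*28.085 + 6*15.999 = 200.774 g/mol.
Each formula unit contains 2 Mg, equivalent to 2/1 = 2.0000 mol MgO.
M(MgO) = 1×24.305 + 1×15.999 = 40.304 g/mol.
Mass of MgO per formula unit = 2.0000 × 40.304 = 80.608 g.
MgO wt% = 80.608 / 200.774 × 100 = 40.15%.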